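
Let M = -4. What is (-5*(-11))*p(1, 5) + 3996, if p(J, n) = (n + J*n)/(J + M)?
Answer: 11438/3 ≈ 3812.7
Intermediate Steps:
p(J, n) = (n + J*n)/(-4 + J) (p(J, n) = (n + J*n)/(J - 4) = (n + J*n)/(-4 + J))
(-5*(-11))*p(1, 5) + 3996 = (-5*(-11))*(5*(1 + 1)/(-4 + 1)) + 3996 = 55*(5*2/(-3)) + 3996 = 55*(5*(-⅓)*2) + 3996 = 55*(-10/3) + 3996 = -550/3 + 3996 = 11438/3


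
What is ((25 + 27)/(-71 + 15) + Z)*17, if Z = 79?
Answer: 18581/14 ≈ 1327.2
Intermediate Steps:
((25 + 27)/(-71 + 15) + Z)*17 = ((25 + 27)/(-71 + 15) + 79)*17 = (52/(-56) + 79)*17 = (52*(-1/56) + 79)*17 = (-13/14 + 79)*17 = (1093/14)*17 = 18581/14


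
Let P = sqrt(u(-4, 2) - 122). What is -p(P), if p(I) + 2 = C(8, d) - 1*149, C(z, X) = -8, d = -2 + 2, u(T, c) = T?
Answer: 159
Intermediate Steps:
d = 0
P = 3*I*sqrt(14) (P = sqrt(-4 - 122) = sqrt(-126) = 3*I*sqrt(14) ≈ 11.225*I)
p(I) = -159 (p(I) = -2 + (-8 - 1*149) = -2 + (-8 - 149) = -2 - 157 = -159)
-p(P) = -1*(-159) = 159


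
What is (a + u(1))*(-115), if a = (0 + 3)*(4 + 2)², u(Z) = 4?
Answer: -12880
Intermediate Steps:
a = 108 (a = 3*6² = 3*36 = 108)
(a + u(1))*(-115) = (108 + 4)*(-115) = 112*(-115) = -12880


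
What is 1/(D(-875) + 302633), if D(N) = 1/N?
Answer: 875/264803874 ≈ 3.3043e-6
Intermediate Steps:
1/(D(-875) + 302633) = 1/(1/(-875) + 302633) = 1/(-1/875 + 302633) = 1/(264803874/875) = 875/264803874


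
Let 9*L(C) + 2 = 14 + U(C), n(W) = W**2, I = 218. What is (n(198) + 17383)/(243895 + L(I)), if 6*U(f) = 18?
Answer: 169761/731690 ≈ 0.23201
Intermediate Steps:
U(f) = 3 (U(f) = (1/6)*18 = 3)
L(C) = 5/3 (L(C) = -2/9 + (14 + 3)/9 = -2/9 + (1/9)*17 = -2/9 + 17/9 = 5/3)
(n(198) + 17383)/(243895 + L(I)) = (198**2 + 17383)/(243895 + 5/3) = (39204 + 17383)/(731690/3) = 56587*(3/731690) = 169761/731690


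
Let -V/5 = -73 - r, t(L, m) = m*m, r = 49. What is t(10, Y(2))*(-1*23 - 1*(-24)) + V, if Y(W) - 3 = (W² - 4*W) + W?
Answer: 611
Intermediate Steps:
Y(W) = 3 + W² - 3*W (Y(W) = 3 + ((W² - 4*W) + W) = 3 + (W² - 3*W) = 3 + W² - 3*W)
t(L, m) = m²
V = 610 (V = -5*(-73 - 1*49) = -5*(-73 - 49) = -5*(-122) = 610)
t(10, Y(2))*(-1*23 - 1*(-24)) + V = (3 + 2² - 3*2)²*(-1*23 - 1*(-24)) + 610 = (3 + 4 - 6)²*(-23 + 24) + 610 = 1²*1 + 610 = 1*1 + 610 = 1 + 610 = 611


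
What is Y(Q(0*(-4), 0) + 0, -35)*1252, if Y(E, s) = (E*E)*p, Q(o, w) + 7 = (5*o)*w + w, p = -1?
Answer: -61348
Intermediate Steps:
Q(o, w) = -7 + w + 5*o*w (Q(o, w) = -7 + ((5*o)*w + w) = -7 + (5*o*w + w) = -7 + (w + 5*o*w) = -7 + w + 5*o*w)
Y(E, s) = -E² (Y(E, s) = (E*E)*(-1) = E²*(-1) = -E²)
Y(Q(0*(-4), 0) + 0, -35)*1252 = -((-7 + 0 + 5*(0*(-4))*0) + 0)²*1252 = -((-7 + 0 + 5*0*0) + 0)²*1252 = -((-7 + 0 + 0) + 0)²*1252 = -(-7 + 0)²*1252 = -1*(-7)²*1252 = -1*49*1252 = -49*1252 = -61348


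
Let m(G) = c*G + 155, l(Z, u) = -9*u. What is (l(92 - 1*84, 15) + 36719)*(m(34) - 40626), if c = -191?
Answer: -1718167560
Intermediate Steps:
m(G) = 155 - 191*G (m(G) = -191*G + 155 = 155 - 191*G)
(l(92 - 1*84, 15) + 36719)*(m(34) - 40626) = (-9*15 + 36719)*((155 - 191*34) - 40626) = (-135 + 36719)*((155 - 6494) - 40626) = 36584*(-6339 - 40626) = 36584*(-46965) = -1718167560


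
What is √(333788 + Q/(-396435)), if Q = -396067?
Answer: 7*√1070581955624805/396435 ≈ 577.75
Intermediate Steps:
√(333788 + Q/(-396435)) = √(333788 - 396067/(-396435)) = √(333788 - 396067*(-1/396435)) = √(333788 + 396067/396435) = √(132325641847/396435) = 7*√1070581955624805/396435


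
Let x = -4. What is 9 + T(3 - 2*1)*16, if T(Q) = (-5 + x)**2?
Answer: 1305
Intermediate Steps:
T(Q) = 81 (T(Q) = (-5 - 4)**2 = (-9)**2 = 81)
9 + T(3 - 2*1)*16 = 9 + 81*16 = 9 + 1296 = 1305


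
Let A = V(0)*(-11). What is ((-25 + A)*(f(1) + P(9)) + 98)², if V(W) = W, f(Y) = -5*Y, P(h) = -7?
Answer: 158404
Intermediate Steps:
A = 0 (A = 0*(-11) = 0)
((-25 + A)*(f(1) + P(9)) + 98)² = ((-25 + 0)*(-5*1 - 7) + 98)² = (-25*(-5 - 7) + 98)² = (-25*(-12) + 98)² = (300 + 98)² = 398² = 158404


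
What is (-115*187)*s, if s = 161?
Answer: -3462305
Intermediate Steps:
(-115*187)*s = -115*187*161 = -21505*161 = -3462305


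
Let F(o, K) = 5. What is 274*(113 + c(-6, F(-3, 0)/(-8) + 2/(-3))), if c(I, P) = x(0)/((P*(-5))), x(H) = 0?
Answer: 30962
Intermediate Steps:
c(I, P) = 0 (c(I, P) = 0/((P*(-5))) = 0/((-5*P)) = 0*(-1/(5*P)) = 0)
274*(113 + c(-6, F(-3, 0)/(-8) + 2/(-3))) = 274*(113 + 0) = 274*113 = 30962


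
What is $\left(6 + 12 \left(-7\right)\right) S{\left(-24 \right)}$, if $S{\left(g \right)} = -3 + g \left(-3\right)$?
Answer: $-5382$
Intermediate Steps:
$S{\left(g \right)} = -3 - 3 g$
$\left(6 + 12 \left(-7\right)\right) S{\left(-24 \right)} = \left(6 + 12 \left(-7\right)\right) \left(-3 - -72\right) = \left(6 - 84\right) \left(-3 + 72\right) = \left(-78\right) 69 = -5382$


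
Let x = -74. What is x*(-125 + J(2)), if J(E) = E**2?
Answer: 8954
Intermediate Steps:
x*(-125 + J(2)) = -74*(-125 + 2**2) = -74*(-125 + 4) = -74*(-121) = 8954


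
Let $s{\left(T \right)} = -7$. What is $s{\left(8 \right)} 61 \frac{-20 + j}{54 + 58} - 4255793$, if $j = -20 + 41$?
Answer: $- \frac{68092749}{16} \approx -4.2558 \cdot 10^{6}$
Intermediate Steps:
$j = 21$
$s{\left(8 \right)} 61 \frac{-20 + j}{54 + 58} - 4255793 = \left(-7\right) 61 \frac{-20 + 21}{54 + 58} - 4255793 = - 427 \cdot 1 \cdot \frac{1}{112} - 4255793 = \left(-427\right) \frac{1}{112} - 4255793 = - \frac{61}{16} - 4255793 = - \frac{68092749}{16}$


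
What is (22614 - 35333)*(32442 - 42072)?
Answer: 122483970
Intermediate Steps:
(22614 - 35333)*(32442 - 42072) = -12719*(-9630) = 122483970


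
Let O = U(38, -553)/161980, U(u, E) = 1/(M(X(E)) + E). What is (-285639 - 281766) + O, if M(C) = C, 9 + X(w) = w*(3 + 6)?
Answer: -509079862664101/897207220 ≈ -5.6741e+5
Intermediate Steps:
X(w) = -9 + 9*w (X(w) = -9 + w*(3 + 6) = -9 + w*9 = -9 + 9*w)
U(u, E) = 1/(-9 + 10*E) (U(u, E) = 1/((-9 + 9*E) + E) = 1/(-9 + 10*E))
O = -1/897207220 (O = 1/((-9 + 10*(-553))*161980) = (1/161980)/(-9 - 5530) = (1/161980)/(-5539) = -1/5539*1/161980 = -1/897207220 ≈ -1.1146e-9)
(-285639 - 281766) + O = (-285639 - 281766) - 1/897207220 = -567405 - 1/897207220 = -509079862664101/897207220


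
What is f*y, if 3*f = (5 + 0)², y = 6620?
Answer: 165500/3 ≈ 55167.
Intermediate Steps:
f = 25/3 (f = (5 + 0)²/3 = (⅓)*5² = (⅓)*25 = 25/3 ≈ 8.3333)
f*y = (25/3)*6620 = 165500/3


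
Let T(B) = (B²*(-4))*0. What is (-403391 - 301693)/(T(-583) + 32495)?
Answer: -705084/32495 ≈ -21.698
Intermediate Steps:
T(B) = 0 (T(B) = -4*B²*0 = 0)
(-403391 - 301693)/(T(-583) + 32495) = (-403391 - 301693)/(0 + 32495) = -705084/32495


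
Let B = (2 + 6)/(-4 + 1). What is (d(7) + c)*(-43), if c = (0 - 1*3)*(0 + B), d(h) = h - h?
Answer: -344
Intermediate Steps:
B = -8/3 (B = 8/(-3) = 8*(-⅓) = -8/3 ≈ -2.6667)
d(h) = 0
c = 8 (c = (0 - 1*3)*(0 - 8/3) = (0 - 3)*(-8/3) = -3*(-8/3) = 8)
(d(7) + c)*(-43) = (0 + 8)*(-43) = 8*(-43) = -344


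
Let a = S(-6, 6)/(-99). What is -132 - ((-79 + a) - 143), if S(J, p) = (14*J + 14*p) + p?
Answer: 2972/33 ≈ 90.061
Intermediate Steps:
S(J, p) = 14*J + 15*p
a = -2/33 (a = (14*(-6) + 15*6)/(-99) = (-84 + 90)*(-1/99) = 6*(-1/99) = -2/33 ≈ -0.060606)
-132 - ((-79 + a) - 143) = -132 - ((-79 - 2/33) - 143) = -132 - (-2609/33 - 143) = -132 - 1*(-7328/33) = -132 + 7328/33 = 2972/33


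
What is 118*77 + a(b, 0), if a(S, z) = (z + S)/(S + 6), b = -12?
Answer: 9088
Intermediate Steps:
a(S, z) = (S + z)/(6 + S)
118*77 + a(b, 0) = 118*77 + (-12 + 0)/(6 - 12) = 9086 - 12/(-6) = 9086 - ⅙*(-12) = 9086 + 2 = 9088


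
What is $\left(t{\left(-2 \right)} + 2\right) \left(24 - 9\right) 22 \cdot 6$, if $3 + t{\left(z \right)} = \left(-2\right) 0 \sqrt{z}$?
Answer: $-1980$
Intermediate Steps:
$t{\left(z \right)} = -3$ ($t{\left(z \right)} = -3 + \left(-2\right) 0 \sqrt{z} = -3 + 0 \sqrt{z} = -3 + 0 = -3$)
$\left(t{\left(-2 \right)} + 2\right) \left(24 - 9\right) 22 \cdot 6 = \left(-3 + 2\right) \left(24 - 9\right) 22 \cdot 6 = \left(-1\right) 15 \cdot 22 \cdot 6 = \left(-15\right) 22 \cdot 6 = \left(-330\right) 6 = -1980$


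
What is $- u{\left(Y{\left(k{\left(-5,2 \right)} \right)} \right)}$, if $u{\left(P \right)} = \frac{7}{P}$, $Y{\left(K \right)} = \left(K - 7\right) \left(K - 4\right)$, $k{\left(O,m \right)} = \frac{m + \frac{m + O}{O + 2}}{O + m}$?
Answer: $- \frac{7}{40} \approx -0.175$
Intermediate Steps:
$k{\left(O,m \right)} = \frac{m + \frac{O + m}{2 + O}}{O + m}$
$Y{\left(K \right)} = \left(-7 + K\right) \left(-4 + K\right)$
$- u{\left(Y{\left(k{\left(-5,2 \right)} \right)} \right)} = - \frac{7}{28 + \left(\frac{-5 + 3 \cdot 2 - 10}{\left(-5\right)^{2} + 2 \left(-5\right) + 2 \cdot 2 - 10}\right)^{2} - 11 \frac{-5 + 3 \cdot 2 - 10}{\left(-5\right)^{2} + 2 \left(-5\right) + 2 \cdot 2 - 10}} = - \frac{7}{28 + \left(\frac{-5 + 6 - 10}{25 - 10 + 4 - 10}\right)^{2} - 11 \frac{-5 + 6 - 10}{25 - 10 + 4 - 10}} = - \frac{7}{28 + \left(\frac{1}{9} \left(-9\right)\right)^{2} - 11 \cdot \frac{1}{9} \left(-9\right)} = - \frac{7}{28 + \left(-1\right)^{2} - -11} = - \frac{7}{28 + 1 + 11} = - \frac{7}{40}$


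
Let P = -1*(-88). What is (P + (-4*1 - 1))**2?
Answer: 6889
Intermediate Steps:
P = 88
(P + (-4*1 - 1))**2 = (88 + (-4*1 - 1))**2 = (88 + (-4 - 1))**2 = (88 - 5)**2 = 83**2 = 6889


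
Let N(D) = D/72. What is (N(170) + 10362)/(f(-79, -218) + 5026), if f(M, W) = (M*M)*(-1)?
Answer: -373117/43740 ≈ -8.5303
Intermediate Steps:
N(D) = D/72 (N(D) = D*(1/72) = D/72)
f(M, W) = -M² (f(M, W) = M²*(-1) = -M²)
(N(170) + 10362)/(f(-79, -218) + 5026) = ((1/72)*170 + 10362)/(-1*(-79)² + 5026) = (85/36 + 10362)/(-1*6241 + 5026) = 373117/(36*(-6241 + 5026)) = (373117/36)/(-1215) = (373117/36)*(-1/1215) = -373117/43740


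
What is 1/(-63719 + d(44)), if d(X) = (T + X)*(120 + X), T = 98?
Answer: -1/40431 ≈ -2.4733e-5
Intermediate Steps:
d(X) = (98 + X)*(120 + X)
1/(-63719 + d(44)) = 1/(-63719 + (11760 + 44² + 218*44)) = 1/(-63719 + (11760 + 1936 + 9592)) = 1/(-63719 + 23288) = 1/(-40431) = -1/40431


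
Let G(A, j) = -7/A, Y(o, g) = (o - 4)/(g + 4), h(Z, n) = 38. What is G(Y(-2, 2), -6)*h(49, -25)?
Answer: 266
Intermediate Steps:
Y(o, g) = (-4 + o)/(4 + g)
G(Y(-2, 2), -6)*h(49, -25) = -7*(4 + 2)/(-4 - 2)*38 = -7/(-6/6)*38 = -7/((⅙)*(-6))*38 = -7/(-1)*38 = -7*(-1)*38 = 7*38 = 266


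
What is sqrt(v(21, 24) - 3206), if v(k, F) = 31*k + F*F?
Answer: I*sqrt(1979) ≈ 44.486*I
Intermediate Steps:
v(k, F) = F**2 + 31*k (v(k, F) = 31*k + F**2 = F**2 + 31*k)
sqrt(v(21, 24) - 3206) = sqrt((24**2 + 31*21) - 3206) = sqrt((576 + 651) - 3206) = sqrt(1227 - 3206) = sqrt(-1979) = I*sqrt(1979)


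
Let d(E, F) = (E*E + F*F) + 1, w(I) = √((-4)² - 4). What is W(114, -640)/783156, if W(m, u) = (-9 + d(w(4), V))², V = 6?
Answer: 400/195789 ≈ 0.0020430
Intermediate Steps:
w(I) = 2*√3 (w(I) = √(16 - 4) = √12 = 2*√3)
d(E, F) = 1 + E² + F² (d(E, F) = (E² + F²) + 1 = 1 + E² + F²)
W(m, u) = 1600 (W(m, u) = (-9 + (1 + (2*√3)² + 6²))² = (-9 + (1 + 12 + 36))² = (-9 + 49)² = 40² = 1600)
W(114, -640)/783156 = 1600/783156 = 1600*(1/783156) = 400/195789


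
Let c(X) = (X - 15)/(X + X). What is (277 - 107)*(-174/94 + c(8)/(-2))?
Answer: -208675/752 ≈ -277.49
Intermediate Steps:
c(X) = (-15 + X)/(2*X) (c(X) = (-15 + X)/((2*X)) = (-15 + X)*(1/(2*X)) = (-15 + X)/(2*X))
(277 - 107)*(-174/94 + c(8)/(-2)) = (277 - 107)*(-174/94 + ((1/2)*(-15 + 8)/8)/(-2)) = 170*(-174*1/94 + ((1/2)*(1/8)*(-7))*(-1/2)) = 170*(-87/47 - 7/16*(-1/2)) = 170*(-87/47 + 7/32) = 170*(-2455/1504) = -208675/752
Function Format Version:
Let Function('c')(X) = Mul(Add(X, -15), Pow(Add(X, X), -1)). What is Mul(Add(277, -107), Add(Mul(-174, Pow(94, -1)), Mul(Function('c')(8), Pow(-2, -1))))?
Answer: Rational(-208675, 752) ≈ -277.49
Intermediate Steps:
Function('c')(X) = Mul(Rational(1, 2), Pow(X, -1), Add(-15, X)) (Function('c')(X) = Mul(Add(-15, X), Pow(Mul(2, X), -1)) = Mul(Add(-15, X), Mul(Rational(1, 2), Pow(X, -1))) = Mul(Rational(1, 2), Pow(X, -1), Add(-15, X)))
Mul(Add(277, -107), Add(Mul(-174, Pow(94, -1)), Mul(Function('c')(8), Pow(-2, -1)))) = Mul(Add(277, -107), Add(Mul(-174, Pow(94, -1)), Mul(Mul(Rational(1, 2), Pow(8, -1), Add(-15, 8)), Pow(-2, -1)))) = Mul(170, Add(Mul(-174, Rational(1, 94)), Mul(Mul(Rational(1, 2), Rational(1, 8), -7), Rational(-1, 2)))) = Mul(170, Add(Rational(-87, 47), Mul(Rational(-7, 16), Rational(-1, 2)))) = Mul(170, Add(Rational(-87, 47), Rational(7, 32))) = Mul(170, Rational(-2455, 1504)) = Rational(-208675, 752)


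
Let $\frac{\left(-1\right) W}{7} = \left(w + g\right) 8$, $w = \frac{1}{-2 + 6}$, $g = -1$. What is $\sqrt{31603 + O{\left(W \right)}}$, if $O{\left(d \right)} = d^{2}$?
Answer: $\sqrt{33367} \approx 182.67$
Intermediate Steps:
$w = \frac{1}{4} \approx 0.25$
$W = 42$ ($W = - 7 \left(\frac{1}{4} - 1\right) 8 = - 7 \left(\left(- \frac{3}{4}\right) 8\right) = \left(-7\right) \left(-6\right) = 42$)
$\sqrt{31603 + O{\left(W \right)}} = \sqrt{31603 + 42^{2}} = \sqrt{31603 + 1764} = \sqrt{33367}$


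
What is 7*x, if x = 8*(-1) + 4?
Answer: -28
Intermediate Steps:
x = -4 (x = -8 + 4 = -4)
7*x = 7*(-4) = -28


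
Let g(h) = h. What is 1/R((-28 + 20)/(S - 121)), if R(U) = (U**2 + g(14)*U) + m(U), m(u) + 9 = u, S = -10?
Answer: -17161/138665 ≈ -0.12376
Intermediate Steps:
m(u) = -9 + u
R(U) = -9 + U**2 + 15*U (R(U) = (U**2 + 14*U) + (-9 + U) = -9 + U**2 + 15*U)
1/R((-28 + 20)/(S - 121)) = 1/(-9 + ((-28 + 20)/(-10 - 121))**2 + 15*((-28 + 20)/(-10 - 121))) = 1/(-9 + (-8/(-131))**2 + 15*(-8/(-131))) = 1/(-9 + (-8*(-1/131))**2 + 15*(-8*(-1/131))) = 1/(-9 + (8/131)**2 + 15*(8/131)) = 1/(-9 + 64/17161 + 120/131) = 1/(-138665/17161) = -17161/138665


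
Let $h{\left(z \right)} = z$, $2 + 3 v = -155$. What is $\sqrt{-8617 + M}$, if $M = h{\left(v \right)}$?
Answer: $\frac{2 i \sqrt{19506}}{3} \approx 93.109 i$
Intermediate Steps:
$v = - \frac{157}{3}$ ($v = - \frac{2}{3} + \frac{1}{3} \left(-155\right) = - \frac{2}{3} - \frac{155}{3} = - \frac{157}{3} \approx -52.333$)
$M = - \frac{157}{3} \approx -52.333$
$\sqrt{-8617 + M} = \sqrt{-8617 - \frac{157}{3}} = \sqrt{- \frac{26008}{3}} = \frac{2 i \sqrt{19506}}{3}$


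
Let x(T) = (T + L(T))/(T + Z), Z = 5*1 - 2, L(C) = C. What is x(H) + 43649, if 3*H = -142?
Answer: 5805601/133 ≈ 43651.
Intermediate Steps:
H = -142/3 (H = (⅓)*(-142) = -142/3 ≈ -47.333)
Z = 3 (Z = 5 - 2 = 3)
x(T) = 2*T/(3 + T) (x(T) = (T + T)/(T + 3) = (2*T)/(3 + T) = 2*T/(3 + T))
x(H) + 43649 = 2*(-142/3)/(3 - 142/3) + 43649 = 2*(-142/3)/(-133/3) + 43649 = 2*(-142/3)*(-3/133) + 43649 = 284/133 + 43649 = 5805601/133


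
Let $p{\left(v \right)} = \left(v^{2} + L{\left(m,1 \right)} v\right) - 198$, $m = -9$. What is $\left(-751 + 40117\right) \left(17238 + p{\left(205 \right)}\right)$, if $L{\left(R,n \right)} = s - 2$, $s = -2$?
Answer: $2292872670$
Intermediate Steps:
$L{\left(R,n \right)} = -4$ ($L{\left(R,n \right)} = -2 - 2 = -4$)
$p{\left(v \right)} = -198 + v^{2} - 4 v$ ($p{\left(v \right)} = \left(v^{2} - 4 v\right) - 198 = -198 + v^{2} - 4 v$)
$\left(-751 + 40117\right) \left(17238 + p{\left(205 \right)}\right) = \left(-751 + 40117\right) \left(17238 - \left(1018 - 42025\right)\right) = 39366 \left(17238 - -41007\right) = 39366 \left(17238 + 41007\right) = 39366 \cdot 58245 = 2292872670$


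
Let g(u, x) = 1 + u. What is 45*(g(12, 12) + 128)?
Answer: 6345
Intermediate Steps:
45*(g(12, 12) + 128) = 45*((1 + 12) + 128) = 45*(13 + 128) = 45*141 = 6345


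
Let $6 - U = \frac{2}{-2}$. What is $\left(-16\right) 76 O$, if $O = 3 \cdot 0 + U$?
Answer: $-8512$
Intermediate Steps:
$U = 7$ ($U = 6 - \frac{2}{-2} = 6 - 2 \left(- \frac{1}{2}\right) = 6 - -1 = 6 + 1 = 7$)
$O = 7$ ($O = 3 \cdot 0 + 7 = 0 + 7 = 7$)
$\left(-16\right) 76 O = \left(-16\right) 76 \cdot 7 = \left(-1216\right) 7 = -8512$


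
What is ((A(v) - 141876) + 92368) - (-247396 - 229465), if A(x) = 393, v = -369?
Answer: 427746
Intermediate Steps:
((A(v) - 141876) + 92368) - (-247396 - 229465) = ((393 - 141876) + 92368) - (-247396 - 229465) = (-141483 + 92368) - 1*(-476861) = -49115 + 476861 = 427746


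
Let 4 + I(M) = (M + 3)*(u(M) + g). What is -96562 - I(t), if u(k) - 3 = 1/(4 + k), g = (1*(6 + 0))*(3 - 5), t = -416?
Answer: -41313713/412 ≈ -1.0028e+5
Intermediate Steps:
g = -12 (g = (1*6)*(-2) = 6*(-2) = -12)
u(k) = 3 + 1/(4 + k)
I(M) = -4 + (-12 + (13 + 3*M)/(4 + M))*(3 + M) (I(M) = -4 + (M + 3)*((13 + 3*M)/(4 + M) - 12) = -4 + (3 + M)*(-12 + (13 + 3*M)/(4 + M)) = -4 + (-12 + (13 + 3*M)/(4 + M))*(3 + M))
-96562 - I(t) = -96562 - (-121 - 66*(-416) - 9*(-416)²)/(4 - 416) = -96562 - (-121 + 27456 - 9*173056)/(-412) = -96562 - (-1)*(-121 + 27456 - 1557504)/412 = -96562 - (-1)*(-1530169)/412 = -96562 - 1*1530169/412 = -96562 - 1530169/412 = -41313713/412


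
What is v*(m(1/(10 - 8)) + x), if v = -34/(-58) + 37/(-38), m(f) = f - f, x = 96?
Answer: -20496/551 ≈ -37.198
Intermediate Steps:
m(f) = 0
v = -427/1102 (v = -34*(-1/58) + 37*(-1/38) = 17/29 - 37/38 = -427/1102 ≈ -0.38748)
v*(m(1/(10 - 8)) + x) = -427*(0 + 96)/1102 = -427/1102*96 = -20496/551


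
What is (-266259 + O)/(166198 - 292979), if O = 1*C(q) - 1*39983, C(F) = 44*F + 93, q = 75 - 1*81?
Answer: 306413/126781 ≈ 2.4169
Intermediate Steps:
q = -6 (q = 75 - 81 = -6)
C(F) = 93 + 44*F
O = -40154 (O = 1*(93 + 44*(-6)) - 1*39983 = 1*(93 - 264) - 39983 = 1*(-171) - 39983 = -171 - 39983 = -40154)
(-266259 + O)/(166198 - 292979) = (-266259 - 40154)/(166198 - 292979) = -306413/(-126781) = -306413*(-1/126781) = 306413/126781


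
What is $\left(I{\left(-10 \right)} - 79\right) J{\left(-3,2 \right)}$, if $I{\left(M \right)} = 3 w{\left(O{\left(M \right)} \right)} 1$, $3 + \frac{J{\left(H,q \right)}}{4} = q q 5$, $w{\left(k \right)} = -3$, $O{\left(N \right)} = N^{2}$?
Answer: $-5984$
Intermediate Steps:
$J{\left(H,q \right)} = -12 + 20 q^{2}$ ($J{\left(H,q \right)} = -12 + 4 q q 5 = -12 + 4 q^{2} \cdot 5 = -12 + 4 \cdot 5 q^{2} = -12 + 20 q^{2}$)
$I{\left(M \right)} = -9$ ($I{\left(M \right)} = 3 \left(-3\right) 1 = \left(-9\right) 1 = -9$)
$\left(I{\left(-10 \right)} - 79\right) J{\left(-3,2 \right)} = \left(-9 - 79\right) \left(-12 + 20 \cdot 2^{2}\right) = - 88 \left(-12 + 20 \cdot 4\right) = - 88 \left(-12 + 80\right) = \left(-88\right) 68 = -5984$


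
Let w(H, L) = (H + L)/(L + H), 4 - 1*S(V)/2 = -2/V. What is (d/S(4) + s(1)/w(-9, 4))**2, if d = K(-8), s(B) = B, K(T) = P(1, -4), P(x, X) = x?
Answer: 100/81 ≈ 1.2346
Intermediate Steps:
K(T) = 1
d = 1
S(V) = 8 + 4/V (S(V) = 8 - (-4)/V = 8 + 4/V)
w(H, L) = 1 (w(H, L) = (H + L)/(H + L) = 1)
(d/S(4) + s(1)/w(-9, 4))**2 = (1/(8 + 4/4) + 1/1)**2 = (1/(8 + 4*(1/4)) + 1*1)**2 = (1/(8 + 1) + 1)**2 = (1/9 + 1)**2 = (10/9)**2 = 100/81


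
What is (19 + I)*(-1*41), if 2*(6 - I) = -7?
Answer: -2337/2 ≈ -1168.5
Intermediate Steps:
I = 19/2 (I = 6 - 1/2*(-7) = 6 + 7/2 = 19/2 ≈ 9.5000)
(19 + I)*(-1*41) = (19 + 19/2)*(-1*41) = (57/2)*(-41) = -2337/2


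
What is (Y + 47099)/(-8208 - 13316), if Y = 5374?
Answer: -52473/21524 ≈ -2.4379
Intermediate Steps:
(Y + 47099)/(-8208 - 13316) = (5374 + 47099)/(-8208 - 13316) = 52473/(-21524) = 52473*(-1/21524) = -52473/21524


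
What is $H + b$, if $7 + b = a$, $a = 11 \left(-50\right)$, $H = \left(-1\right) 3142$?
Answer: $-3699$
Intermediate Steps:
$H = -3142$
$a = -550$
$b = -557$ ($b = -7 - 550 = -557$)
$H + b = -3142 - 557 = -3699$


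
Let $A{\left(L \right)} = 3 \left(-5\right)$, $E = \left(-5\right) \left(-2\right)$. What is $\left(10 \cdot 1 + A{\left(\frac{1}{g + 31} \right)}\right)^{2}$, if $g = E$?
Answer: $25$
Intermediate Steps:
$E = 10$
$g = 10$
$A{\left(L \right)} = -15$
$\left(10 \cdot 1 + A{\left(\frac{1}{g + 31} \right)}\right)^{2} = \left(10 \cdot 1 - 15\right)^{2} = \left(10 - 15\right)^{2} = \left(-5\right)^{2} = 25$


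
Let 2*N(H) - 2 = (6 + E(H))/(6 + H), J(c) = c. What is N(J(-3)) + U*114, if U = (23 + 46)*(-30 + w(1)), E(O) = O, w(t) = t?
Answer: -456225/2 ≈ -2.2811e+5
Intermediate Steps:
U = -2001 (U = (23 + 46)*(-30 + 1) = 69*(-29) = -2001)
N(H) = 3/2 (N(H) = 1 + ((6 + H)/(6 + H))/2 = 1 + (½)*1 = 1 + ½ = 3/2)
N(J(-3)) + U*114 = 3/2 - 2001*114 = 3/2 - 228114 = -456225/2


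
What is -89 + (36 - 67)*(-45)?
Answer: 1306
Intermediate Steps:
-89 + (36 - 67)*(-45) = -89 - 31*(-45) = -89 + 1395 = 1306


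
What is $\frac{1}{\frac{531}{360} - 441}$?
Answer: $- \frac{40}{17581} \approx -0.0022752$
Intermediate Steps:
$\frac{1}{\frac{531}{360} - 441} = \frac{1}{531 \cdot \frac{1}{360} - 441} = \frac{1}{\frac{59}{40} - 441} = \frac{1}{- \frac{17581}{40}} = - \frac{40}{17581}$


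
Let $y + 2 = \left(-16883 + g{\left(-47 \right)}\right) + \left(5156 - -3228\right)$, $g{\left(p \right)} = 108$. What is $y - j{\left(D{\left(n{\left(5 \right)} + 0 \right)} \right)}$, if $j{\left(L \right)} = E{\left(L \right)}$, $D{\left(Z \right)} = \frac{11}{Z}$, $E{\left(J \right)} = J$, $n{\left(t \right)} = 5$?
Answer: $- \frac{41976}{5} \approx -8395.2$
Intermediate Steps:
$j{\left(L \right)} = L$
$y = -8393$ ($y = -2 + \left(\left(-16883 + 108\right) + \left(5156 - -3228\right)\right) = -2 + \left(-16775 + \left(5156 + 3228\right)\right) = -2 + \left(-16775 + 8384\right) = -2 - 8391 = -8393$)
$y - j{\left(D{\left(n{\left(5 \right)} + 0 \right)} \right)} = -8393 - \frac{11}{5 + 0} = -8393 - \frac{11}{5} = - \frac{41976}{5}$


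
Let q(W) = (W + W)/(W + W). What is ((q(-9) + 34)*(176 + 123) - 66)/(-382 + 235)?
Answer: -10399/147 ≈ -70.741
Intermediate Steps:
q(W) = 1 (q(W) = (2*W)/((2*W)) = (2*W)*(1/(2*W)) = 1)
((q(-9) + 34)*(176 + 123) - 66)/(-382 + 235) = ((1 + 34)*(176 + 123) - 66)/(-382 + 235) = (35*299 - 66)/(-147) = (10465 - 66)*(-1/147) = 10399*(-1/147) = -10399/147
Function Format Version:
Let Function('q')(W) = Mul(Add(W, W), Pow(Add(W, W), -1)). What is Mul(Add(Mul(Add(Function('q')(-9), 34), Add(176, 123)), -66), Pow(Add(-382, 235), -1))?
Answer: Rational(-10399, 147) ≈ -70.741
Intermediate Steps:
Function('q')(W) = 1 (Function('q')(W) = Mul(Mul(2, W), Pow(Mul(2, W), -1)) = Mul(Mul(2, W), Mul(Rational(1, 2), Pow(W, -1))) = 1)
Mul(Add(Mul(Add(Function('q')(-9), 34), Add(176, 123)), -66), Pow(Add(-382, 235), -1)) = Mul(Add(Mul(Add(1, 34), Add(176, 123)), -66), Pow(Add(-382, 235), -1)) = Mul(Add(Mul(35, 299), -66), Pow(-147, -1)) = Mul(Add(10465, -66), Rational(-1, 147)) = Mul(10399, Rational(-1, 147)) = Rational(-10399, 147)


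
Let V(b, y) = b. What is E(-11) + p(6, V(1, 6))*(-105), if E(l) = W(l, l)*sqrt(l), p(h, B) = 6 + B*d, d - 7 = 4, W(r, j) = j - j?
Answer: -1785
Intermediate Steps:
W(r, j) = 0
d = 11 (d = 7 + 4 = 11)
p(h, B) = 6 + 11*B (p(h, B) = 6 + B*11 = 6 + 11*B)
E(l) = 0 (E(l) = 0*sqrt(l) = 0)
E(-11) + p(6, V(1, 6))*(-105) = 0 + (6 + 11*1)*(-105) = 0 + (6 + 11)*(-105) = 0 + 17*(-105) = 0 - 1785 = -1785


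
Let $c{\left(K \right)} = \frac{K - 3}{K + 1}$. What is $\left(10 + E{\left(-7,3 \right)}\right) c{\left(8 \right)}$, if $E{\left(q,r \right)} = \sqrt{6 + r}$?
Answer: $\frac{65}{9} \approx 7.2222$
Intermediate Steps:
$c{\left(K \right)} = \frac{-3 + K}{1 + K}$
$\left(10 + E{\left(-7,3 \right)}\right) c{\left(8 \right)} = \left(10 + \sqrt{6 + 3}\right) \frac{-3 + 8}{1 + 8} = \left(10 + \sqrt{9}\right) \frac{1}{9} \cdot 5 = \left(10 + 3\right) \frac{1}{9} \cdot 5 = 13 \cdot \frac{5}{9} = \frac{65}{9}$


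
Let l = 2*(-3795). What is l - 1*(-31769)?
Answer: 24179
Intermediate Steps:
l = -7590
l - 1*(-31769) = -7590 - 1*(-31769) = -7590 + 31769 = 24179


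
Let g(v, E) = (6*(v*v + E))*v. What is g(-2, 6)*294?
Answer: -35280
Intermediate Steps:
g(v, E) = v*(6*E + 6*v²) (g(v, E) = (6*(v² + E))*v = (6*(E + v²))*v = (6*E + 6*v²)*v = v*(6*E + 6*v²))
g(-2, 6)*294 = (6*(-2)*(6 + (-2)²))*294 = (6*(-2)*(6 + 4))*294 = (6*(-2)*10)*294 = -120*294 = -35280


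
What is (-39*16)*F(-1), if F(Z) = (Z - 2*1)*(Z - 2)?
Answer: -5616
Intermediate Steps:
F(Z) = (-2 + Z)² (F(Z) = (Z - 2)*(-2 + Z) = (-2 + Z)*(-2 + Z) = (-2 + Z)²)
(-39*16)*F(-1) = (-39*16)*(-2 - 1)² = -624*(-3)² = -624*9 = -5616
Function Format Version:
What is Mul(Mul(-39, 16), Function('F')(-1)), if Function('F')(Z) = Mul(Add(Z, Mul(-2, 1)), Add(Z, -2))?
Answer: -5616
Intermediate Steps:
Function('F')(Z) = Pow(Add(-2, Z), 2) (Function('F')(Z) = Mul(Add(Z, -2), Add(-2, Z)) = Mul(Add(-2, Z), Add(-2, Z)) = Pow(Add(-2, Z), 2))
Mul(Mul(-39, 16), Function('F')(-1)) = Mul(Mul(-39, 16), Pow(Add(-2, -1), 2)) = Mul(-624, Pow(-3, 2)) = Mul(-624, 9) = -5616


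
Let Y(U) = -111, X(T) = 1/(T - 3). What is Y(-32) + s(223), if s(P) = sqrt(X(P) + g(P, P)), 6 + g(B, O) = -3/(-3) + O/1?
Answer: -111 + 219*sqrt(55)/110 ≈ -96.235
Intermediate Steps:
g(B, O) = -5 + O (g(B, O) = -6 + (-3/(-3) + O/1) = -6 + (-3*(-1/3) + O*1) = -6 + (1 + O) = -5 + O)
X(T) = 1/(-3 + T)
s(P) = sqrt(-5 + P + 1/(-3 + P)) (s(P) = sqrt(1/(-3 + P) + (-5 + P)) = sqrt(-5 + P + 1/(-3 + P)))
Y(-32) + s(223) = -111 + sqrt((1 + (-5 + 223)*(-3 + 223))/(-3 + 223)) = -111 + sqrt((1 + 218*220)/220) = -111 + sqrt((1 + 47960)/220) = -111 + sqrt((1/220)*47961) = -111 + sqrt(47961/220) = -111 + 219*sqrt(55)/110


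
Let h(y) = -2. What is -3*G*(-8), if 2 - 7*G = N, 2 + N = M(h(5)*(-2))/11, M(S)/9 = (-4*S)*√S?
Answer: 7968/77 ≈ 103.48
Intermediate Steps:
M(S) = -36*S^(3/2) (M(S) = 9*((-4*S)*√S) = 9*(-4*S^(3/2)) = -36*S^(3/2))
N = -310/11 (N = -2 - 36*(-2*(-2))^(3/2)/11 = -2 - 36*4^(3/2)*(1/11) = -2 - 36*8*(1/11) = -2 - 288*1/11 = -2 - 288/11 = -310/11 ≈ -28.182)
G = 332/77 (G = 2/7 - ⅐*(-310/11) = 2/7 + 310/77 = 332/77 ≈ 4.3117)
-3*G*(-8) = -3*332/77*(-8) = -996/77*(-8) = 7968/77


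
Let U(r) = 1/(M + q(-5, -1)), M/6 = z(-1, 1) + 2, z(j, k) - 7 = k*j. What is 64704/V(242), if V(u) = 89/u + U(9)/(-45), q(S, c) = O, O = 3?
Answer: 35935954560/204013 ≈ 1.7615e+5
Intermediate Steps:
z(j, k) = 7 + j*k (z(j, k) = 7 + k*j = 7 + j*k)
q(S, c) = 3
M = 48 (M = 6*((7 - 1*1) + 2) = 6*((7 - 1) + 2) = 6*(6 + 2) = 6*8 = 48)
U(r) = 1/51 (U(r) = 1/(48 + 3) = 1/51)
V(u) = -1/2295 + 89/u (V(u) = 89/u + (1/51)/(-45) = 89/u + (1/51)*(-1/45) = 89/u - 1/2295 = -1/2295 + 89/u)
64704/V(242) = 64704/(((1/2295)*(204255 - 1*242)/242)) = 64704/(((1/2295)*(1/242)*(204255 - 242))) = 64704/(((1/2295)*(1/242)*204013)) = 64704/(204013/555390) = 64704*(555390/204013) = 35935954560/204013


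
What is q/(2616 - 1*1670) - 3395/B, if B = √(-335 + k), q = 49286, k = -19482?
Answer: 24643/473 + 485*I*√19817/2831 ≈ 52.099 + 24.117*I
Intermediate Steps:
B = I*√19817 (B = √(-335 - 19482) = √(-19817) = I*√19817 ≈ 140.77*I)
q/(2616 - 1*1670) - 3395/B = 49286/(2616 - 1*1670) - 3395*(-I*√19817/19817) = 49286/(2616 - 1670) - (-485)*I*√19817/2831 = 49286/946 + 485*I*√19817/2831 = 49286*(1/946) + 485*I*√19817/2831 = 24643/473 + 485*I*√19817/2831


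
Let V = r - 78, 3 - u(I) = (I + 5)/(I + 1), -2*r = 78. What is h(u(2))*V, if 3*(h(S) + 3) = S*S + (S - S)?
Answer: 1001/3 ≈ 333.67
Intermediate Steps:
r = -39 (r = -1/2*78 = -39)
u(I) = 3 - (5 + I)/(1 + I) (u(I) = 3 - (I + 5)/(I + 1) = 3 - (5 + I)/(1 + I))
V = -117 (V = -39 - 78 = -117)
h(S) = -3 + S**2/3 (h(S) = -3 + (S*S + (S - S))/3 = -3 + (S**2 + 0)/3 = -3 + S**2/3)
h(u(2))*V = (-3 + (2*(-1 + 2)/(1 + 2))**2/3)*(-117) = (-3 + (2*1/3)**2/3)*(-117) = (-3 + (2*(1/3)*1)**2/3)*(-117) = (-3 + (2/3)**2/3)*(-117) = (-3 + (1/3)*(4/9))*(-117) = (-3 + 4/27)*(-117) = -77/27*(-117) = 1001/3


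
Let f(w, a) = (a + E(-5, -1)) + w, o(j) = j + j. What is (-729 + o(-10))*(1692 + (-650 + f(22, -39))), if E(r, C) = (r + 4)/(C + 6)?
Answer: -3837876/5 ≈ -7.6758e+5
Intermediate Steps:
o(j) = 2*j
E(r, C) = (4 + r)/(6 + C)
f(w, a) = -1/5 + a + w (f(w, a) = (a + (4 - 5)/(6 - 1)) + w = (a - 1/5) + w = (-1/5 + a) + w = -1/5 + a + w)
(-729 + o(-10))*(1692 + (-650 + f(22, -39))) = (-729 + 2*(-10))*(1692 + (-650 + (-1/5 - 39 + 22))) = (-729 - 20)*(1692 + (-650 - 86/5)) = -749*(1692 - 3336/5) = -749*5124/5 = -3837876/5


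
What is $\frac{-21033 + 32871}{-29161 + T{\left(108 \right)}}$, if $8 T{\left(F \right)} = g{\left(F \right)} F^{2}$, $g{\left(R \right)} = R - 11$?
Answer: $\frac{11838}{112265} \approx 0.10545$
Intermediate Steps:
$g{\left(R \right)} = -11 + R$
$T{\left(F \right)} = \frac{F^{2} \left(-11 + F\right)}{8}$ ($T{\left(F \right)} = \frac{\left(-11 + F\right) F^{2}}{8} = \frac{F^{2} \left(-11 + F\right)}{8}$)
$\frac{-21033 + 32871}{-29161 + T{\left(108 \right)}} = \frac{-21033 + 32871}{-29161 + \frac{108^{2} \left(-11 + 108\right)}{8}} = \frac{11838}{-29161 + \frac{1}{8} \cdot 11664 \cdot 97} = \frac{11838}{-29161 + 141426} = \frac{11838}{112265}$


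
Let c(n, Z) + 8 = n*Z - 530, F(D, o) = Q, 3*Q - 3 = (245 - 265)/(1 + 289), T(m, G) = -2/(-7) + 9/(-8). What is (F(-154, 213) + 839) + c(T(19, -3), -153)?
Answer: 2096849/4872 ≈ 430.39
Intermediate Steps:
T(m, G) = -47/56 (T(m, G) = -2*(-⅐) + 9*(-⅛) = 2/7 - 9/8 = -47/56)
Q = 85/87 (Q = 1 + ((245 - 265)/(1 + 289))/3 = 1 + (-20/290)/3 = 1 + (-20*1/290)/3 = 1 + (⅓)*(-2/29) = 1 - 2/87 = 85/87 ≈ 0.97701)
F(D, o) = 85/87
c(n, Z) = -538 + Z*n (c(n, Z) = -8 + (n*Z - 530) = -8 + (Z*n - 530) = -8 + (-530 + Z*n) = -538 + Z*n)
(F(-154, 213) + 839) + c(T(19, -3), -153) = (85/87 + 839) + (-538 - 153*(-47/56)) = 73078/87 + (-538 + 7191/56) = 73078/87 - 22937/56 = 2096849/4872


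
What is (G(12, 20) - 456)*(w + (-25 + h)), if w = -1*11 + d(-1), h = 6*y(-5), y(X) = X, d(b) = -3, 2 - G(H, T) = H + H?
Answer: 32982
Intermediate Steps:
G(H, T) = 2 - 2*H (G(H, T) = 2 - (H + H) = 2 - 2*H)
h = -30 (h = 6*(-5) = -30)
w = -14 (w = -1*11 - 3 = -11 - 3 = -14)
(G(12, 20) - 456)*(w + (-25 + h)) = ((2 - 2*12) - 456)*(-14 + (-25 - 30)) = ((2 - 24) - 456)*(-14 - 55) = (-22 - 456)*(-69) = -478*(-69) = 32982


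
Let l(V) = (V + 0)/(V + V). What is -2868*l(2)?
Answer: -1434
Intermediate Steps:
l(V) = ½ (l(V) = V/((2*V)) = V*(1/(2*V)) = ½)
-2868*l(2) = -2868*½ = -1434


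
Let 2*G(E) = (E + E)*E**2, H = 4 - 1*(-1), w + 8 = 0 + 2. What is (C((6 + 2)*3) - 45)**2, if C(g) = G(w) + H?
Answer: 65536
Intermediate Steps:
w = -6 (w = -8 + (0 + 2) = -8 + 2 = -6)
H = 5 (H = 4 + 1 = 5)
G(E) = E**3 (G(E) = ((E + E)*E**2)/2 = ((2*E)*E**2)/2 = (2*E**3)/2 = E**3)
C(g) = -211 (C(g) = (-6)**3 + 5 = -216 + 5 = -211)
(C((6 + 2)*3) - 45)**2 = (-211 - 45)**2 = (-256)**2 = 65536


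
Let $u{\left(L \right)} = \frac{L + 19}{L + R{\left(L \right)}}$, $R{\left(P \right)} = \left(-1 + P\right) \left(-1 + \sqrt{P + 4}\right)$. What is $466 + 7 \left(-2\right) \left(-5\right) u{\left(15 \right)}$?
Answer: $\frac{101914}{219} + \frac{1960 \sqrt{19}}{219} \approx 504.37$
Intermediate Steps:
$R{\left(P \right)} = \left(-1 + P\right) \left(-1 + \sqrt{4 + P}\right)$
$u{\left(L \right)} = \frac{19 + L}{1 - \sqrt{4 + L} + L \sqrt{4 + L}}$ ($u{\left(L \right)} = \frac{L + 19}{L + \left(1 - L - \sqrt{4 + L} + L \sqrt{4 + L}\right)} = \frac{19 + L}{1 - \sqrt{4 + L} + L \sqrt{4 + L}}$)
$466 + 7 \left(-2\right) \left(-5\right) u{\left(15 \right)} = 466 + 7 \left(-2\right) \left(-5\right) \frac{19 + 15}{1 - \sqrt{4 + 15} + 15 \sqrt{4 + 15}} = 466 + \left(-14\right) \left(-5\right) \frac{1}{1 - \sqrt{19} + 15 \sqrt{19}} \cdot 34 = 466 + 70 \frac{1}{1 + 14 \sqrt{19}} \cdot 34 = 466 + 70 \frac{34}{1 + 14 \sqrt{19}} = 466 + \frac{2380}{1 + 14 \sqrt{19}}$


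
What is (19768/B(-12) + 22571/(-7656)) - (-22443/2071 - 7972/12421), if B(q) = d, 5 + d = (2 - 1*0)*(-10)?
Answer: -3851151426939953/4923552737400 ≈ -782.19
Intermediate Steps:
d = -25 (d = -5 + (2 - 1*0)*(-10) = -5 + (2 + 0)*(-10) = -5 + 2*(-10) = -5 - 20 = -25)
B(q) = -25
(19768/B(-12) + 22571/(-7656)) - (-22443/2071 - 7972/12421) = (19768/(-25) + 22571/(-7656)) - (-22443/2071 - 7972/12421) = (19768*(-1/25) + 22571*(-1/7656)) - (-22443*1/2071 - 7972*1/12421) = (-19768/25 - 22571/7656) - (-22443/2071 - 7972/12421) = -151908083/191400 - 1*(-295274515/25723891) = -151908083/191400 + 295274515/25723891 = -3851151426939953/4923552737400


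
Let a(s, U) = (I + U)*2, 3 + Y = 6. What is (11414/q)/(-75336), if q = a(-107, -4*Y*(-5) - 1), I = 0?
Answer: -5707/4444824 ≈ -0.0012840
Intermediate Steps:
Y = 3 (Y = -3 + 6 = 3)
a(s, U) = 2*U (a(s, U) = (0 + U)*2 = U*2 = 2*U)
q = 118 (q = 2*(-12*(-5) - 1) = 2*(-4*(-15) - 1) = 2*(60 - 1) = 2*59 = 118)
(11414/q)/(-75336) = (11414/118)/(-75336) = (11414*(1/118))*(-1/75336) = (5707/59)*(-1/75336) = -5707/4444824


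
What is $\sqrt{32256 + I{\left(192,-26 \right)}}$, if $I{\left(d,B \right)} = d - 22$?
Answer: $\sqrt{32426} \approx 180.07$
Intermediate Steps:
$I{\left(d,B \right)} = -22 + d$
$\sqrt{32256 + I{\left(192,-26 \right)}} = \sqrt{32256 + \left(-22 + 192\right)} = \sqrt{32256 + 170} = \sqrt{32426}$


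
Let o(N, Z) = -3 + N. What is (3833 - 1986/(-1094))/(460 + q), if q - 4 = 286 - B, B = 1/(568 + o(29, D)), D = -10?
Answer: 1246000536/243687953 ≈ 5.1131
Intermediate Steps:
B = 1/594 (B = 1/(568 + (-3 + 29)) = 1/(568 + 26) = 1/594 ≈ 0.0016835)
q = 172259/594 (q = 4 + (286 - 1*1/594) = 4 + (286 - 1/594) = 4 + 169883/594 = 172259/594 ≈ 290.00)
(3833 - 1986/(-1094))/(460 + q) = (3833 - 1986/(-1094))/(460 + 172259/594) = (3833 - 1986*(-1/1094))/(445499/594) = (3833 + 993/547)*(594/445499) = (2097644/547)*(594/445499) = 1246000536/243687953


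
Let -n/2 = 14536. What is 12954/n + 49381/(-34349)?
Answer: -940280689/499297064 ≈ -1.8832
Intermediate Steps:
n = -29072 (n = -2*14536 = -29072)
12954/n + 49381/(-34349) = 12954/(-29072) + 49381/(-34349) = 12954*(-1/29072) + 49381*(-1/34349) = -6477/14536 - 49381/34349 = -940280689/499297064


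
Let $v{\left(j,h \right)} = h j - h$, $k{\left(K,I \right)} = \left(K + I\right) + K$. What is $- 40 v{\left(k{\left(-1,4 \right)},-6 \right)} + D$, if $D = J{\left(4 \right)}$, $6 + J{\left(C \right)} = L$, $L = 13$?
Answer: $247$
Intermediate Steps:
$k{\left(K,I \right)} = I + 2 K$ ($k{\left(K,I \right)} = \left(I + K\right) + K = I + 2 K$)
$v{\left(j,h \right)} = - h + h j$
$J{\left(C \right)} = 7$ ($J{\left(C \right)} = -6 + 13 = 7$)
$D = 7$
$- 40 v{\left(k{\left(-1,4 \right)},-6 \right)} + D = - 40 \left(- 6 \left(-1 + \left(4 + 2 \left(-1\right)\right)\right)\right) + 7 = - 40 \left(- 6 \left(-1 + \left(4 - 2\right)\right)\right) + 7 = - 40 \left(- 6 \left(-1 + 2\right)\right) + 7 = - 40 \left(\left(-6\right) 1\right) + 7 = \left(-40\right) \left(-6\right) + 7 = 240 + 7 = 247$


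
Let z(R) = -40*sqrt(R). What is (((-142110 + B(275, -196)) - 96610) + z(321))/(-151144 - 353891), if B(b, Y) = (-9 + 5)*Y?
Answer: 79312/168345 + 8*sqrt(321)/101007 ≈ 0.47255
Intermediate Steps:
B(b, Y) = -4*Y
(((-142110 + B(275, -196)) - 96610) + z(321))/(-151144 - 353891) = (((-142110 - 4*(-196)) - 96610) - 40*sqrt(321))/(-151144 - 353891) = (((-142110 + 784) - 96610) - 40*sqrt(321))/(-505035) = ((-141326 - 96610) - 40*sqrt(321))*(-1/505035) = (-237936 - 40*sqrt(321))*(-1/505035) = 79312/168345 + 8*sqrt(321)/101007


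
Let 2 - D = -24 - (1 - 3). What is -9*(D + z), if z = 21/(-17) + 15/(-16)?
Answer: -53433/272 ≈ -196.44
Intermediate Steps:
D = 24 (D = 2 - (-24 - (1 - 3)) = 2 - (-24 - 1*(-2)) = 2 - (-24 + 2) = 2 - 1*(-22) = 2 + 22 = 24)
z = -591/272 (z = 21*(-1/17) + 15*(-1/16) = -21/17 - 15/16 = -591/272 ≈ -2.1728)
-9*(D + z) = -9*(24 - 591/272) = -9*5937/272 = -53433/272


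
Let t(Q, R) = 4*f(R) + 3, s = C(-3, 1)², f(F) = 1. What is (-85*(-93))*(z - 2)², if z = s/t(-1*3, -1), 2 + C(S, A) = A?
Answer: 1335945/49 ≈ 27264.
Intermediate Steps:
C(S, A) = -2 + A
s = 1 (s = (-2 + 1)² = (-1)² = 1)
t(Q, R) = 7 (t(Q, R) = 4*1 + 3 = 4 + 3 = 7)
z = ⅐ (z = 1/7 = 1*(⅐) = ⅐ ≈ 0.14286)
(-85*(-93))*(z - 2)² = (-85*(-93))*(⅐ - 2)² = 7905*(-13/7)² = 7905*(169/49) = 1335945/49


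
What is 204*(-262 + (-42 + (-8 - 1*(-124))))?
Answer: -38352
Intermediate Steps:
204*(-262 + (-42 + (-8 - 1*(-124)))) = 204*(-262 + (-42 + (-8 + 124))) = 204*(-262 + (-42 + 116)) = 204*(-262 + 74) = 204*(-188) = -38352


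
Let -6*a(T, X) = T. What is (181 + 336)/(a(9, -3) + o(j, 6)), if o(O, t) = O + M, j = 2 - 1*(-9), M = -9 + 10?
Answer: 1034/21 ≈ 49.238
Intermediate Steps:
M = 1
a(T, X) = -T/6
j = 11 (j = 2 + 9 = 11)
o(O, t) = 1 + O (o(O, t) = O + 1 = 1 + O)
(181 + 336)/(a(9, -3) + o(j, 6)) = (181 + 336)/(-⅙*9 + (1 + 11)) = 517/(-3/2 + 12) = 517/(21/2) = 517*(2/21) = 1034/21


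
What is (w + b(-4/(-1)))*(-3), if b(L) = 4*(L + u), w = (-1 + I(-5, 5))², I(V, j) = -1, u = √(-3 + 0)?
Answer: -60 - 12*I*√3 ≈ -60.0 - 20.785*I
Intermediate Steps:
u = I*√3 (u = √(-3) = I*√3 ≈ 1.732*I)
w = 4 (w = (-1 - 1)² = (-2)² = 4)
b(L) = 4*L + 4*I*√3 (b(L) = 4*(L + I*√3) = 4*L + 4*I*√3)
(w + b(-4/(-1)))*(-3) = (4 + (4*(-4/(-1)) + 4*I*√3))*(-3) = (4 + (4*(-4*(-1)) + 4*I*√3))*(-3) = (4 + (4*4 + 4*I*√3))*(-3) = (4 + (16 + 4*I*√3))*(-3) = (20 + 4*I*√3)*(-3) = -60 - 12*I*√3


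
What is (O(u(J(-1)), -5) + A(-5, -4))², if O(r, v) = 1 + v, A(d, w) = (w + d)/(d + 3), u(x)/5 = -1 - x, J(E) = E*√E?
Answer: ¼ ≈ 0.25000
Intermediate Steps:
J(E) = E^(3/2)
u(x) = -5 - 5*x (u(x) = 5*(-1 - x) = -5 - 5*x)
A(d, w) = (d + w)/(3 + d)
(O(u(J(-1)), -5) + A(-5, -4))² = ((1 - 5) + (-5 - 4)/(3 - 5))² = (-4 - 9/(-2))² = (-4 - ½*(-9))² = (-4 + 9/2)² = (½)² = ¼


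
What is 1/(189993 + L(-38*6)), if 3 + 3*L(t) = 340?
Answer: 3/570316 ≈ 5.2602e-6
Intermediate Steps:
L(t) = 337/3 (L(t) = -1 + (⅓)*340 = -1 + 340/3 = 337/3)
1/(189993 + L(-38*6)) = 1/(189993 + 337/3) = 1/(570316/3) = 3/570316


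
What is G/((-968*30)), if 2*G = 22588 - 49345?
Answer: 8919/19360 ≈ 0.46069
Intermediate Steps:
G = -26757/2 (G = (22588 - 49345)/2 = (½)*(-26757) = -26757/2 ≈ -13379.)
G/((-968*30)) = -26757/(2*((-968*30))) = -26757/2/(-29040) = -26757/2*(-1/29040) = 8919/19360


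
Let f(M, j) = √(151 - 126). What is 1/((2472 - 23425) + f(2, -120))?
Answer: -1/20948 ≈ -4.7737e-5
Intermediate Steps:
f(M, j) = 5 (f(M, j) = √25 = 5)
1/((2472 - 23425) + f(2, -120)) = 1/((2472 - 23425) + 5) = 1/(-20953 + 5) = 1/(-20948) = -1/20948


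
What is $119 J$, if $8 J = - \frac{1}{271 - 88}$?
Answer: $- \frac{119}{1464} \approx -0.081284$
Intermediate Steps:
$J = - \frac{1}{1464}$ ($J = \frac{\left(-1\right) \frac{1}{271 - 88}}{8} = \frac{\left(-1\right) \frac{1}{183}}{8} = \frac{1}{8} \left(- \frac{1}{183}\right) = - \frac{1}{1464} \approx -0.00068306$)
$119 J = 119 \left(- \frac{1}{1464}\right) = - \frac{119}{1464}$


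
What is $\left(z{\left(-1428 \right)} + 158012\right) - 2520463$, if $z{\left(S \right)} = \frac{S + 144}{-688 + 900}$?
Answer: $- \frac{125210224}{53} \approx -2.3625 \cdot 10^{6}$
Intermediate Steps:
$z{\left(S \right)} = \frac{36}{53} + \frac{S}{212}$ ($z{\left(S \right)} = \frac{144 + S}{212} = \left(144 + S\right) \frac{1}{212} = \frac{36}{53} + \frac{S}{212}$)
$\left(z{\left(-1428 \right)} + 158012\right) - 2520463 = \left(\left(\frac{36}{53} + \frac{1}{212} \left(-1428\right)\right) + 158012\right) - 2520463 = \left(\left(\frac{36}{53} - \frac{357}{53}\right) + 158012\right) - 2520463 = \left(- \frac{321}{53} + 158012\right) - 2520463 = \frac{8374315}{53} - 2520463 = - \frac{125210224}{53}$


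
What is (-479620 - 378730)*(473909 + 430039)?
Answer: -775903765800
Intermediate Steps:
(-479620 - 378730)*(473909 + 430039) = -858350*903948 = -775903765800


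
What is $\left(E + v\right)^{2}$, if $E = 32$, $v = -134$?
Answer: $10404$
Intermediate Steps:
$\left(E + v\right)^{2} = \left(32 - 134\right)^{2} = \left(-102\right)^{2} = 10404$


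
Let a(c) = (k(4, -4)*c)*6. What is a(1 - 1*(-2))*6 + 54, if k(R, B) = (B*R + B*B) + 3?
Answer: 378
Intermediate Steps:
k(R, B) = 3 + B² + B*R (k(R, B) = (B*R + B²) + 3 = (B² + B*R) + 3 = 3 + B² + B*R)
a(c) = 18*c (a(c) = ((3 + (-4)² - 4*4)*c)*6 = ((3 + 16 - 16)*c)*6 = (3*c)*6 = 18*c)
a(1 - 1*(-2))*6 + 54 = (18*(1 - 1*(-2)))*6 + 54 = (18*(1 + 2))*6 + 54 = (18*3)*6 + 54 = 54*6 + 54 = 324 + 54 = 378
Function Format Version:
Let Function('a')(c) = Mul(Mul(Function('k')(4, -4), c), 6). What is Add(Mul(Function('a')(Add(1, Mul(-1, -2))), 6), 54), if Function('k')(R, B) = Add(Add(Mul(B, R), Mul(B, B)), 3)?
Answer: 378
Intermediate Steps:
Function('k')(R, B) = Add(3, Pow(B, 2), Mul(B, R)) (Function('k')(R, B) = Add(Add(Mul(B, R), Pow(B, 2)), 3) = Add(Add(Pow(B, 2), Mul(B, R)), 3) = Add(3, Pow(B, 2), Mul(B, R)))
Function('a')(c) = Mul(18, c) (Function('a')(c) = Mul(Mul(Add(3, Pow(-4, 2), Mul(-4, 4)), c), 6) = Mul(Mul(Add(3, 16, -16), c), 6) = Mul(Mul(3, c), 6) = Mul(18, c))
Add(Mul(Function('a')(Add(1, Mul(-1, -2))), 6), 54) = Add(Mul(Mul(18, Add(1, Mul(-1, -2))), 6), 54) = Add(Mul(Mul(18, Add(1, 2)), 6), 54) = Add(Mul(Mul(18, 3), 6), 54) = Add(Mul(54, 6), 54) = Add(324, 54) = 378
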